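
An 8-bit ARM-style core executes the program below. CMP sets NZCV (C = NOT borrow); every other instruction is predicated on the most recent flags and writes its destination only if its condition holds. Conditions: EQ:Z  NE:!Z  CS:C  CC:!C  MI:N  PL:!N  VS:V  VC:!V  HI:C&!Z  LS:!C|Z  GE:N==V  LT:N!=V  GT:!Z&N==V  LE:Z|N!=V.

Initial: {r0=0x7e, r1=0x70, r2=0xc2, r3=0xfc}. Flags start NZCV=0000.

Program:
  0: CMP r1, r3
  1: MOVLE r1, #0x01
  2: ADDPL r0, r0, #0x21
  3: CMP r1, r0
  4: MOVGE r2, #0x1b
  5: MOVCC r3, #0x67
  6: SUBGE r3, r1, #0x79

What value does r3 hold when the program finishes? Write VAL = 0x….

VAL = 0xf7

[0] flags=0000 → (cmp)
[1] flags=0000 LE?F → skip
[2] flags=0000 PL?T → r0=0x9f
[3] flags=1001 → (cmp)
[4] flags=1001 GE?T → r2=0x1b
[5] flags=1001 CC?T → r3=0x67
[6] flags=1001 GE?T → r3=0xf7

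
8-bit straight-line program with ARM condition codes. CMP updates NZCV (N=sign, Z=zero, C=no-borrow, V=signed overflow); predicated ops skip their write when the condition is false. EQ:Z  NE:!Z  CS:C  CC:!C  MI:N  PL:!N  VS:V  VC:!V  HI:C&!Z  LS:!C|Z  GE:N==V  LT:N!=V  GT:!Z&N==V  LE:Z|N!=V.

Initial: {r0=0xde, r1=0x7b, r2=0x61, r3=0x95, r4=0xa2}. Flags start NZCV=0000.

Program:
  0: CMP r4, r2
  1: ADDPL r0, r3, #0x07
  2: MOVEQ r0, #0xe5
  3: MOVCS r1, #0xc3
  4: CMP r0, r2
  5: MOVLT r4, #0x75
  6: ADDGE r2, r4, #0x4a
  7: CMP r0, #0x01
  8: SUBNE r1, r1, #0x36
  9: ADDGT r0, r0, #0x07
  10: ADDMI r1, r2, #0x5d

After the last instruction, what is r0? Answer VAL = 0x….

[0] flags=0011 → (cmp)
[1] flags=0011 PL?T → r0=0x9c
[2] flags=0011 EQ?F → skip
[3] flags=0011 CS?T → r1=0xc3
[4] flags=0011 → (cmp)
[5] flags=0011 LT?T → r4=0x75
[6] flags=0011 GE?F → skip
[7] flags=1010 → (cmp)
[8] flags=1010 NE?T → r1=0x8d
[9] flags=1010 GT?F → skip
[10] flags=1010 MI?T → r1=0xbe

VAL = 0x9c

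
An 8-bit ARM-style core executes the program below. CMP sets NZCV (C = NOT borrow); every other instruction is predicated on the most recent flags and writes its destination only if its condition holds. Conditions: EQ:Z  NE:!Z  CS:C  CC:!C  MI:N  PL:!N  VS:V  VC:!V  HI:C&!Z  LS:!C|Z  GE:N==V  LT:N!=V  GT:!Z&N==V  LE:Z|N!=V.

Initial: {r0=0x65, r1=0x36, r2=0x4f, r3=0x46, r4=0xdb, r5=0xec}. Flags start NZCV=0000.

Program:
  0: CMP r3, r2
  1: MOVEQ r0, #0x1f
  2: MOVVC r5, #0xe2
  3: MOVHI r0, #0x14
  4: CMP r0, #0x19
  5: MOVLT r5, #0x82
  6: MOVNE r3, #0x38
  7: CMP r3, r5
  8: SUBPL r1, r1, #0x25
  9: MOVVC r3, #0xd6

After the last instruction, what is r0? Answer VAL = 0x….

VAL = 0x65

0: ✓ CMP  NZCV=1000
1: · MOVEQ
2: ✓ MOVVC  r5←0xe2
3: · MOVHI
4: ✓ CMP  NZCV=0010
5: · MOVLT
6: ✓ MOVNE  r3←0x38
7: ✓ CMP  NZCV=0000
8: ✓ SUBPL  r1←0x11
9: ✓ MOVVC  r3←0xd6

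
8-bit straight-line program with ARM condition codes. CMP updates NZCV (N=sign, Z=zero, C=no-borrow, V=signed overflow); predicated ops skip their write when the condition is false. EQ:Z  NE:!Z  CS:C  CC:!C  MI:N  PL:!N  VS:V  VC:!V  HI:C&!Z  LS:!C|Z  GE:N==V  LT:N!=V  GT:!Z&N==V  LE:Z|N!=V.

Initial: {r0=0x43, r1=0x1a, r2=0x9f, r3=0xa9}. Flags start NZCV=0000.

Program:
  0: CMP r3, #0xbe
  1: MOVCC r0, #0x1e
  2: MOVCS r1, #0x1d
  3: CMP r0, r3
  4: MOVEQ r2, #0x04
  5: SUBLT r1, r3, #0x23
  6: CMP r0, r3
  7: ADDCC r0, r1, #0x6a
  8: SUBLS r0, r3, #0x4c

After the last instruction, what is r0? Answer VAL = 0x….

VAL = 0x5d

0: ✓ CMP  NZCV=1000
1: ✓ MOVCC  r0←0x1e
2: · MOVCS
3: ✓ CMP  NZCV=0000
4: · MOVEQ
5: · SUBLT
6: ✓ CMP  NZCV=0000
7: ✓ ADDCC  r0←0x84
8: ✓ SUBLS  r0←0x5d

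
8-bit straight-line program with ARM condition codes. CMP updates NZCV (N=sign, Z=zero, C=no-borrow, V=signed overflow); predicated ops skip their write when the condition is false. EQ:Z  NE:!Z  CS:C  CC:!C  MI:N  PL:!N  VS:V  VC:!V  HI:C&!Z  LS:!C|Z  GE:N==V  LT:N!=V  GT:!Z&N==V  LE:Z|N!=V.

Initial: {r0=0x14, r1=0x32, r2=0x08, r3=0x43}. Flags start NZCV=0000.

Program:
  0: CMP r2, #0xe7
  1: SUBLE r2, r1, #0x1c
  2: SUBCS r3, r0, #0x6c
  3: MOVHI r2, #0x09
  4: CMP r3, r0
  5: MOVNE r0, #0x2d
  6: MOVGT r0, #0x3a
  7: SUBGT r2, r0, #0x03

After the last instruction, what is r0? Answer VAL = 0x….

[0] flags=0000 → (cmp)
[1] flags=0000 LE?F → skip
[2] flags=0000 CS?F → skip
[3] flags=0000 HI?F → skip
[4] flags=0010 → (cmp)
[5] flags=0010 NE?T → r0=0x2d
[6] flags=0010 GT?T → r0=0x3a
[7] flags=0010 GT?T → r2=0x37

VAL = 0x3a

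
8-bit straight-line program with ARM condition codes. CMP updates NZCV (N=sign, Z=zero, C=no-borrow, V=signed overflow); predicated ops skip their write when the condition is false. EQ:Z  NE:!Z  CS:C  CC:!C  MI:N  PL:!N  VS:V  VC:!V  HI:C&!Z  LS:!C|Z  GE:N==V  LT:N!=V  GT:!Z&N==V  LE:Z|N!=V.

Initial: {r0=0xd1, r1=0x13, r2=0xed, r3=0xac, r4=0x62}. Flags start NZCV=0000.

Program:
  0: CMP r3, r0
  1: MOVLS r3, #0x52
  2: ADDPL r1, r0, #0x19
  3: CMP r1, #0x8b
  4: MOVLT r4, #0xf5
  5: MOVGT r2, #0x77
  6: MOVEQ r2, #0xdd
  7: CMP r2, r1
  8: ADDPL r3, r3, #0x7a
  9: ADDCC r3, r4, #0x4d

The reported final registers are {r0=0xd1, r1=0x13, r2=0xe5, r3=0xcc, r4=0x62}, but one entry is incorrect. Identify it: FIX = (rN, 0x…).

0: ✓ CMP  NZCV=1000
1: ✓ MOVLS  r3←0x52
2: · ADDPL
3: ✓ CMP  NZCV=1001
4: · MOVLT
5: ✓ MOVGT  r2←0x77
6: · MOVEQ
7: ✓ CMP  NZCV=0010
8: ✓ ADDPL  r3←0xcc
9: · ADDCC

FIX = (r2, 0x77)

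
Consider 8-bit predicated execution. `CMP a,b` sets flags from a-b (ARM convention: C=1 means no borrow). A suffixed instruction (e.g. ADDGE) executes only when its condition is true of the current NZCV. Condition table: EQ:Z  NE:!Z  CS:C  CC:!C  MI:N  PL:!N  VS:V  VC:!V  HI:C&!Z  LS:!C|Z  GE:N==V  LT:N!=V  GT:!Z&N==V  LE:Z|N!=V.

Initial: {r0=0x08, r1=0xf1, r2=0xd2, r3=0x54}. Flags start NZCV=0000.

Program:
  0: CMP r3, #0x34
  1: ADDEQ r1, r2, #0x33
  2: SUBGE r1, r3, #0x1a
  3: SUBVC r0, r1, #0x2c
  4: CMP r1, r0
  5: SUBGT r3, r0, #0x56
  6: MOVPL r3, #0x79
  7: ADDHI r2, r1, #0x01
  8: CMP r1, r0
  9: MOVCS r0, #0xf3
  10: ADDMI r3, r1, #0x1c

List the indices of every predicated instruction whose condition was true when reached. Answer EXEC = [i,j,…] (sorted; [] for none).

0: ✓ CMP  NZCV=0010
1: · ADDEQ
2: ✓ SUBGE  r1←0x3a
3: ✓ SUBVC  r0←0x0e
4: ✓ CMP  NZCV=0010
5: ✓ SUBGT  r3←0xb8
6: ✓ MOVPL  r3←0x79
7: ✓ ADDHI  r2←0x3b
8: ✓ CMP  NZCV=0010
9: ✓ MOVCS  r0←0xf3
10: · ADDMI

EXEC = [2,3,5,6,7,9]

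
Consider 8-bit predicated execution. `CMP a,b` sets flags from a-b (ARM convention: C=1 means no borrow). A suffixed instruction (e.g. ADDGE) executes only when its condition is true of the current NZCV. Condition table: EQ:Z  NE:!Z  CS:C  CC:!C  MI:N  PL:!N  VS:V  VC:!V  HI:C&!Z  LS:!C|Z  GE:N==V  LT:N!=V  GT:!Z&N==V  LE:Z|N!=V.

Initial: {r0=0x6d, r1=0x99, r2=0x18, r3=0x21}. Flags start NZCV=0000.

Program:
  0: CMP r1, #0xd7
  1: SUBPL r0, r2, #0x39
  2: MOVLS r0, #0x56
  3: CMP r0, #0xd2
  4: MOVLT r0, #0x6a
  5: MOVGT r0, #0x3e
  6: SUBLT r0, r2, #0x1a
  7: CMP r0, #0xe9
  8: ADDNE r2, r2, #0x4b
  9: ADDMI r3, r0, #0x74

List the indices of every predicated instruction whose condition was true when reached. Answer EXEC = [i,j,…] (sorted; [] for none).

EXEC = [2,5,8]

[0] flags=1000 → (cmp)
[1] flags=1000 PL?F → skip
[2] flags=1000 LS?T → r0=0x56
[3] flags=1001 → (cmp)
[4] flags=1001 LT?F → skip
[5] flags=1001 GT?T → r0=0x3e
[6] flags=1001 LT?F → skip
[7] flags=0000 → (cmp)
[8] flags=0000 NE?T → r2=0x63
[9] flags=0000 MI?F → skip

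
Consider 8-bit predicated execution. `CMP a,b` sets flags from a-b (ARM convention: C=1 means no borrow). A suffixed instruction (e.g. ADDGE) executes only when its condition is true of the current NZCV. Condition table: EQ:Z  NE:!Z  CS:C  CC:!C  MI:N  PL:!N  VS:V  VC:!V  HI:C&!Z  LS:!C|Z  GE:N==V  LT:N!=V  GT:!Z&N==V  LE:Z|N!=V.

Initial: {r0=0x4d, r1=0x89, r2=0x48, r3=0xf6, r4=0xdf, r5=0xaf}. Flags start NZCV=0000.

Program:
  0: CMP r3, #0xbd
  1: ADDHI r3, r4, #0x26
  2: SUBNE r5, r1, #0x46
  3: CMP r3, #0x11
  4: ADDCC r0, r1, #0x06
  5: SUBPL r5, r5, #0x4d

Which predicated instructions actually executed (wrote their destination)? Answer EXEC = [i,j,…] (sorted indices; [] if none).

0: ✓ CMP  NZCV=0010
1: ✓ ADDHI  r3←0x05
2: ✓ SUBNE  r5←0x43
3: ✓ CMP  NZCV=1000
4: ✓ ADDCC  r0←0x8f
5: · SUBPL

EXEC = [1,2,4]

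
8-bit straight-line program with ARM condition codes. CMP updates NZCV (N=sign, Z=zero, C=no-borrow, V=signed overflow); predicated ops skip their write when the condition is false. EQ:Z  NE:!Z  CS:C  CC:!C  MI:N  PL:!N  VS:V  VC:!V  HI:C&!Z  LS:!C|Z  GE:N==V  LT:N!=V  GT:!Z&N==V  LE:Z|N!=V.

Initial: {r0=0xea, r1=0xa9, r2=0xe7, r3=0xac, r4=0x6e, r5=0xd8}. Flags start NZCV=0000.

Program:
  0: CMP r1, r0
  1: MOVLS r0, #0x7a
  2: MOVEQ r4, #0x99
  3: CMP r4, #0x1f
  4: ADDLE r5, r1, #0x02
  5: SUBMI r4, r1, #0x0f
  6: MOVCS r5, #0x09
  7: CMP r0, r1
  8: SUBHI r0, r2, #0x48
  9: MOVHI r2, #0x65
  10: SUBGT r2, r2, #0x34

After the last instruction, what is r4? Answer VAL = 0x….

0: ✓ CMP  NZCV=1000
1: ✓ MOVLS  r0←0x7a
2: · MOVEQ
3: ✓ CMP  NZCV=0010
4: · ADDLE
5: · SUBMI
6: ✓ MOVCS  r5←0x09
7: ✓ CMP  NZCV=1001
8: · SUBHI
9: · MOVHI
10: ✓ SUBGT  r2←0xb3

VAL = 0x6e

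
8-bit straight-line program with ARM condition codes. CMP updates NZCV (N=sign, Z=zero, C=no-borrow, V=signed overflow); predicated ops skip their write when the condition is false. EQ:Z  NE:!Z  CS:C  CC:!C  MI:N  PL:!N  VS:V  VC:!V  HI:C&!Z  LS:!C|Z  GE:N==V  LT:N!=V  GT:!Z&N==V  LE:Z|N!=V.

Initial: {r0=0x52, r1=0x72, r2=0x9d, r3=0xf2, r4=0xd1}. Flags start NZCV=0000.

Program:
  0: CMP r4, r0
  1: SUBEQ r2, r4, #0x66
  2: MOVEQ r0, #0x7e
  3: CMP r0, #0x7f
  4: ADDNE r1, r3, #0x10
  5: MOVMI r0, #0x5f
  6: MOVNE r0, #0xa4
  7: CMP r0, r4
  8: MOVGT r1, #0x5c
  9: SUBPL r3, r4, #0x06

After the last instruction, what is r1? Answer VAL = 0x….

VAL = 0x02

0: ✓ CMP  NZCV=0011
1: · SUBEQ
2: · MOVEQ
3: ✓ CMP  NZCV=1000
4: ✓ ADDNE  r1←0x02
5: ✓ MOVMI  r0←0x5f
6: ✓ MOVNE  r0←0xa4
7: ✓ CMP  NZCV=1000
8: · MOVGT
9: · SUBPL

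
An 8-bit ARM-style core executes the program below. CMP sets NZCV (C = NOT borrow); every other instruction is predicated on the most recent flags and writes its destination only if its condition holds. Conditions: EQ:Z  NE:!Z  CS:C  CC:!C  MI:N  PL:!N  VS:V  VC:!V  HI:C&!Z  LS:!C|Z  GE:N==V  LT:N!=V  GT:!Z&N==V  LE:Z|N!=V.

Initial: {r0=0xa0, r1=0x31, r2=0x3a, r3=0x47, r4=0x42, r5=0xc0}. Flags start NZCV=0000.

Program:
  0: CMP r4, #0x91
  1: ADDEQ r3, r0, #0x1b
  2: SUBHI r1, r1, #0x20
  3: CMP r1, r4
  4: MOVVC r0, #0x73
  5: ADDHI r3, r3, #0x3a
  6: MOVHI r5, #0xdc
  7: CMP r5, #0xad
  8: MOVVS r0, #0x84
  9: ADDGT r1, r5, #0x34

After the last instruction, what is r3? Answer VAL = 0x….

0: ✓ CMP  NZCV=1001
1: · ADDEQ
2: · SUBHI
3: ✓ CMP  NZCV=1000
4: ✓ MOVVC  r0←0x73
5: · ADDHI
6: · MOVHI
7: ✓ CMP  NZCV=0010
8: · MOVVS
9: ✓ ADDGT  r1←0xf4

VAL = 0x47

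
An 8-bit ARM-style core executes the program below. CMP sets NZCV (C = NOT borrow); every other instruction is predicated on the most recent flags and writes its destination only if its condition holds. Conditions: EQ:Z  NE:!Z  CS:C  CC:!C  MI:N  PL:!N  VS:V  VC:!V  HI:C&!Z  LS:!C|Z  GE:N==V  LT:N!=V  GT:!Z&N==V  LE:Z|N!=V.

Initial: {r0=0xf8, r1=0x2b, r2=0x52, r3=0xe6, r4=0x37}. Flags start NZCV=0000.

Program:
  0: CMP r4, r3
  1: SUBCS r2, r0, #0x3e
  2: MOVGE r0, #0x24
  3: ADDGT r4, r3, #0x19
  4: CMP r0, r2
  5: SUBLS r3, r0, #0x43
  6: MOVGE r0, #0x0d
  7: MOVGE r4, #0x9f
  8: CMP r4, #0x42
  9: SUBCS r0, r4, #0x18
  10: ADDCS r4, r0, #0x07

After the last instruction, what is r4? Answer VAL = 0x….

VAL = 0xee

[0] flags=0000 → (cmp)
[1] flags=0000 CS?F → skip
[2] flags=0000 GE?T → r0=0x24
[3] flags=0000 GT?T → r4=0xff
[4] flags=1000 → (cmp)
[5] flags=1000 LS?T → r3=0xe1
[6] flags=1000 GE?F → skip
[7] flags=1000 GE?F → skip
[8] flags=1010 → (cmp)
[9] flags=1010 CS?T → r0=0xe7
[10] flags=1010 CS?T → r4=0xee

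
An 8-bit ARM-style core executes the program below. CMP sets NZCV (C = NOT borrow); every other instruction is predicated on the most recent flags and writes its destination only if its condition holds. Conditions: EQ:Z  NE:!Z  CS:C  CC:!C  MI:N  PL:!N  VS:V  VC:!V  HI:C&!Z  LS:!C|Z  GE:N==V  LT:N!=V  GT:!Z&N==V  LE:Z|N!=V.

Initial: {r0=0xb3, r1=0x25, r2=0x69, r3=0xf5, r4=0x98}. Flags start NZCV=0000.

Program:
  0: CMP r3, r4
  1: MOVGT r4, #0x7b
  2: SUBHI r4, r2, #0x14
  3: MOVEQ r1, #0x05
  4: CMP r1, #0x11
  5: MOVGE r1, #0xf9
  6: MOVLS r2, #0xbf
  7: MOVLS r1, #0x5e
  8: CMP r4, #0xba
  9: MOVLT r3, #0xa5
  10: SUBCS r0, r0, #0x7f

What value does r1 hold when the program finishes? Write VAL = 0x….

0: ✓ CMP  NZCV=0010
1: ✓ MOVGT  r4←0x7b
2: ✓ SUBHI  r4←0x55
3: · MOVEQ
4: ✓ CMP  NZCV=0010
5: ✓ MOVGE  r1←0xf9
6: · MOVLS
7: · MOVLS
8: ✓ CMP  NZCV=1001
9: · MOVLT
10: · SUBCS

VAL = 0xf9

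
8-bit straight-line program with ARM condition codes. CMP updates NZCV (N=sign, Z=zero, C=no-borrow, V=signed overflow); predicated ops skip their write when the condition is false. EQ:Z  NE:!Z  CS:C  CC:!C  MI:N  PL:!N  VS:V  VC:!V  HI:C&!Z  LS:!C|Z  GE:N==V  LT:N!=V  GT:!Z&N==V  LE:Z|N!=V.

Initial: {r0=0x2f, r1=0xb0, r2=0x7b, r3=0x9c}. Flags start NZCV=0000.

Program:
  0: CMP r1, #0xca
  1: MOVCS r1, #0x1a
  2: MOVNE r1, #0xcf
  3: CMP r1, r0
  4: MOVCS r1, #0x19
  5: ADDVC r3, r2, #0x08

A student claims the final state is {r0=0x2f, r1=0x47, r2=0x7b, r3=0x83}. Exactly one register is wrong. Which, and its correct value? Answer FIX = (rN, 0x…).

0: ✓ CMP  NZCV=1000
1: · MOVCS
2: ✓ MOVNE  r1←0xcf
3: ✓ CMP  NZCV=1010
4: ✓ MOVCS  r1←0x19
5: ✓ ADDVC  r3←0x83

FIX = (r1, 0x19)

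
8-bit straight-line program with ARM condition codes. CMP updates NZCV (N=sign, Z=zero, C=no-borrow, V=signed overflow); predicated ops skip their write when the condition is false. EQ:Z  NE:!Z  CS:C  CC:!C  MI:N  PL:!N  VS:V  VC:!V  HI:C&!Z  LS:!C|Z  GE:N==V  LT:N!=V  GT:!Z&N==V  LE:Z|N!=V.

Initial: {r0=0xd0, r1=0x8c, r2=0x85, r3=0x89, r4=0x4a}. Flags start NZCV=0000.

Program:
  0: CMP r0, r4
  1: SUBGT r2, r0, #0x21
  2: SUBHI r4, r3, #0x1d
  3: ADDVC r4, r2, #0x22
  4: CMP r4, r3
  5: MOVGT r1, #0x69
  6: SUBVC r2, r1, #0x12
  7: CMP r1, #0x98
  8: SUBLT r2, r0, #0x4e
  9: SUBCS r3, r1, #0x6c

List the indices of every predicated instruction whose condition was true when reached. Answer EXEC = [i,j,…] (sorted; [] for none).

0: ✓ CMP  NZCV=1010
1: · SUBGT
2: ✓ SUBHI  r4←0x6c
3: ✓ ADDVC  r4←0xa7
4: ✓ CMP  NZCV=0010
5: ✓ MOVGT  r1←0x69
6: ✓ SUBVC  r2←0x57
7: ✓ CMP  NZCV=1001
8: · SUBLT
9: · SUBCS

EXEC = [2,3,5,6]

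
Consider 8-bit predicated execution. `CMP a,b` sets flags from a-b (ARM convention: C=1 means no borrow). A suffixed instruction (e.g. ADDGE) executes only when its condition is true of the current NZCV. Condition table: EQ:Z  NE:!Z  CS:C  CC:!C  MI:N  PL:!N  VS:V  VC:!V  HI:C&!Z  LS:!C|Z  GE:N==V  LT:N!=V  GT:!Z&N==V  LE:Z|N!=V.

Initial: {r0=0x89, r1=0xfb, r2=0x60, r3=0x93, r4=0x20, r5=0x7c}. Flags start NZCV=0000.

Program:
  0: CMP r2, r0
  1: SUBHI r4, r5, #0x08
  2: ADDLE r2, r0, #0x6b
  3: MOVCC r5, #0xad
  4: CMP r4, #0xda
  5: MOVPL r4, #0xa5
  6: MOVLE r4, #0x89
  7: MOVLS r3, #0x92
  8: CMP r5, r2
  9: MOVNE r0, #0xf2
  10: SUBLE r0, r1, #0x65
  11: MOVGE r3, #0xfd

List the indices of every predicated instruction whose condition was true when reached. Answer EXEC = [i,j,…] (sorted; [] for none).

[0] flags=1001 → (cmp)
[1] flags=1001 HI?F → skip
[2] flags=1001 LE?F → skip
[3] flags=1001 CC?T → r5=0xad
[4] flags=0000 → (cmp)
[5] flags=0000 PL?T → r4=0xa5
[6] flags=0000 LE?F → skip
[7] flags=0000 LS?T → r3=0x92
[8] flags=0011 → (cmp)
[9] flags=0011 NE?T → r0=0xf2
[10] flags=0011 LE?T → r0=0x96
[11] flags=0011 GE?F → skip

EXEC = [3,5,7,9,10]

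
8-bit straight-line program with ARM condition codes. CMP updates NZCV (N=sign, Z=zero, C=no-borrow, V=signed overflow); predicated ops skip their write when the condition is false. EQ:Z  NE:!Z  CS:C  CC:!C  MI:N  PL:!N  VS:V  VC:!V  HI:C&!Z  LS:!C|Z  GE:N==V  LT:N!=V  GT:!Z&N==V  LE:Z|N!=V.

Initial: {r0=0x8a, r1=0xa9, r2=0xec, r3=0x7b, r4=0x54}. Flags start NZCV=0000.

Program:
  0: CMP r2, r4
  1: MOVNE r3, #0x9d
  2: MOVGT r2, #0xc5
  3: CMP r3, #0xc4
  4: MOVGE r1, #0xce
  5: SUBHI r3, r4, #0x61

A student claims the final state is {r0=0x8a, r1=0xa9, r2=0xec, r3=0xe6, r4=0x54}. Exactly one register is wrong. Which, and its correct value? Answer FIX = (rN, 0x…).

[0] flags=1010 → (cmp)
[1] flags=1010 NE?T → r3=0x9d
[2] flags=1010 GT?F → skip
[3] flags=1000 → (cmp)
[4] flags=1000 GE?F → skip
[5] flags=1000 HI?F → skip

FIX = (r3, 0x9d)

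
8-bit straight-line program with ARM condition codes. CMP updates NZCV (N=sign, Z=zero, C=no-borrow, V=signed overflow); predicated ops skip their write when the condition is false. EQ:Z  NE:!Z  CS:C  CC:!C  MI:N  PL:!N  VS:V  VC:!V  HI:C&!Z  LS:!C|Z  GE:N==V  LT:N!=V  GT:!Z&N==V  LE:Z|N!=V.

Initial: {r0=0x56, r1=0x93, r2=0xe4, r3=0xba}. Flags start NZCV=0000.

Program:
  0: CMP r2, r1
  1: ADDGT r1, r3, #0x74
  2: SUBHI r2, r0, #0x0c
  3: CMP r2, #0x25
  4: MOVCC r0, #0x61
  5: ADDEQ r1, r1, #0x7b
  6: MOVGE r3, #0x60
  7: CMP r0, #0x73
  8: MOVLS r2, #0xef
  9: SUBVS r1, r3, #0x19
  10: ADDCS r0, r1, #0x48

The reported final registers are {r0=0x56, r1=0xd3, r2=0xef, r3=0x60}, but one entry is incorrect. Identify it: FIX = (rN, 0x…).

[0] flags=0010 → (cmp)
[1] flags=0010 GT?T → r1=0x2e
[2] flags=0010 HI?T → r2=0x4a
[3] flags=0010 → (cmp)
[4] flags=0010 CC?F → skip
[5] flags=0010 EQ?F → skip
[6] flags=0010 GE?T → r3=0x60
[7] flags=1000 → (cmp)
[8] flags=1000 LS?T → r2=0xef
[9] flags=1000 VS?F → skip
[10] flags=1000 CS?F → skip

FIX = (r1, 0x2e)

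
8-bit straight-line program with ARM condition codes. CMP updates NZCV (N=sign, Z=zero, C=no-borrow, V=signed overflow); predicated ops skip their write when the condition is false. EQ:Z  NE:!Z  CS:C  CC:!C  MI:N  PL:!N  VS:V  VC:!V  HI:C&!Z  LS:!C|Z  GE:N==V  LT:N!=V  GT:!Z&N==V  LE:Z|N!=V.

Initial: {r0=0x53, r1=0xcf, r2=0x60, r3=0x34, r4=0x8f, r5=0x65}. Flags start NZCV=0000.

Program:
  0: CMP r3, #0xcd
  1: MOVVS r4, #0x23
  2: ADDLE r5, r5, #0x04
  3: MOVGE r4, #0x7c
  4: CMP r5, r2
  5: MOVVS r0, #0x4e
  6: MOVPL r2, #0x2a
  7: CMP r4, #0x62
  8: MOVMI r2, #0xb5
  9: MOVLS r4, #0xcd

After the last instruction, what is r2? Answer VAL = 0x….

VAL = 0x2a

0: ✓ CMP  NZCV=0000
1: · MOVVS
2: · ADDLE
3: ✓ MOVGE  r4←0x7c
4: ✓ CMP  NZCV=0010
5: · MOVVS
6: ✓ MOVPL  r2←0x2a
7: ✓ CMP  NZCV=0010
8: · MOVMI
9: · MOVLS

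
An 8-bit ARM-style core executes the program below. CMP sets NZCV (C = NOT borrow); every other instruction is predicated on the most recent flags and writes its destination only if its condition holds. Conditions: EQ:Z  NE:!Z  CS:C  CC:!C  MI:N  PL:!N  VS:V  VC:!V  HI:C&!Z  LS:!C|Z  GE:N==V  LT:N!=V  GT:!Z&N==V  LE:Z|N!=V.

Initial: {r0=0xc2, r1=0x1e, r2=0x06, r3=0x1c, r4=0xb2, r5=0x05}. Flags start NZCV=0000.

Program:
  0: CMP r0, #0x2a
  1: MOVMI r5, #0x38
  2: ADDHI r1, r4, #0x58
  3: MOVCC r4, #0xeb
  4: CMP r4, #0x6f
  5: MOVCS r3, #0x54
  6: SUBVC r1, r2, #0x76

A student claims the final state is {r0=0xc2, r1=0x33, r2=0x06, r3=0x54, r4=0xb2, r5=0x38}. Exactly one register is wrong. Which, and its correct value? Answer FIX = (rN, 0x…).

[0] flags=1010 → (cmp)
[1] flags=1010 MI?T → r5=0x38
[2] flags=1010 HI?T → r1=0x0a
[3] flags=1010 CC?F → skip
[4] flags=0011 → (cmp)
[5] flags=0011 CS?T → r3=0x54
[6] flags=0011 VC?F → skip

FIX = (r1, 0x0a)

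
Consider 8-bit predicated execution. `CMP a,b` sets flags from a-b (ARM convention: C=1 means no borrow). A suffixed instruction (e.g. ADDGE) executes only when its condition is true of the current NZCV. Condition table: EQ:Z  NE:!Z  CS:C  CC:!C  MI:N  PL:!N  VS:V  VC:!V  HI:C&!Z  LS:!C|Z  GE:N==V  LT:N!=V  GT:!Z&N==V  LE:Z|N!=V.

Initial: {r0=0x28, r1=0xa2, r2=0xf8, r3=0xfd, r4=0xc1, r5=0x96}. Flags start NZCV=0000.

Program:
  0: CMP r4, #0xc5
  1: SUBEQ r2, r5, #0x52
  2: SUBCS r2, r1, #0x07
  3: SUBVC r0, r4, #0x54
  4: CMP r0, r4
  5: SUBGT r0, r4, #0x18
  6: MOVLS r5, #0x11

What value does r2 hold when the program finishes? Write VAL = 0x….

0: ✓ CMP  NZCV=1000
1: · SUBEQ
2: · SUBCS
3: ✓ SUBVC  r0←0x6d
4: ✓ CMP  NZCV=1001
5: ✓ SUBGT  r0←0xa9
6: ✓ MOVLS  r5←0x11

VAL = 0xf8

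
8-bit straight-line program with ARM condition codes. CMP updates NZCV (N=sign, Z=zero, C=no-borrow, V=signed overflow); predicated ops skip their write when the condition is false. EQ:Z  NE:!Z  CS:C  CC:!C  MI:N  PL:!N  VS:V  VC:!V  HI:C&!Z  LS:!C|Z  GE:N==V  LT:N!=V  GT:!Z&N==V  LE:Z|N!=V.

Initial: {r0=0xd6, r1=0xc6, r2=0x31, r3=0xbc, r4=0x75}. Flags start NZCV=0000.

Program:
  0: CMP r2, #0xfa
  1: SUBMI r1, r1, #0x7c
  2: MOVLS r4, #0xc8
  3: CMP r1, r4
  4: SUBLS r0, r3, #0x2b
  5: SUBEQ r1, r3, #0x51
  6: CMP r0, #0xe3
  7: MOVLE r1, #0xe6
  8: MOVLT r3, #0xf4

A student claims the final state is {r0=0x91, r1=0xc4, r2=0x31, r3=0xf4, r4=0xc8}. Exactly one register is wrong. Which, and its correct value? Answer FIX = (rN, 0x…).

0: ✓ CMP  NZCV=0000
1: · SUBMI
2: ✓ MOVLS  r4←0xc8
3: ✓ CMP  NZCV=1000
4: ✓ SUBLS  r0←0x91
5: · SUBEQ
6: ✓ CMP  NZCV=1000
7: ✓ MOVLE  r1←0xe6
8: ✓ MOVLT  r3←0xf4

FIX = (r1, 0xe6)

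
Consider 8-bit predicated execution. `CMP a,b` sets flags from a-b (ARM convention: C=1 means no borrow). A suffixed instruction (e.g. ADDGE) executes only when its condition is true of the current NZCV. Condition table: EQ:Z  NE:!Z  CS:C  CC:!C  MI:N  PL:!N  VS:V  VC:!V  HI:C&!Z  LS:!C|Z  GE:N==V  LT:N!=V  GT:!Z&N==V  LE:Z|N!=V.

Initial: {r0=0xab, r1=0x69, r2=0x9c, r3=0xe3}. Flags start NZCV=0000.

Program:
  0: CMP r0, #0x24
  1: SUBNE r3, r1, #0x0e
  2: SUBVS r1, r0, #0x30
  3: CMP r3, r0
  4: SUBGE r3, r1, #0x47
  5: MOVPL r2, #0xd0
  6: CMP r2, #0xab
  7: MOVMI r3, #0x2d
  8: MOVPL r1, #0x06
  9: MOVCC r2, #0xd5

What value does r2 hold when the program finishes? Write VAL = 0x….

VAL = 0xd5

[0] flags=1010 → (cmp)
[1] flags=1010 NE?T → r3=0x5b
[2] flags=1010 VS?F → skip
[3] flags=1001 → (cmp)
[4] flags=1001 GE?T → r3=0x22
[5] flags=1001 PL?F → skip
[6] flags=1000 → (cmp)
[7] flags=1000 MI?T → r3=0x2d
[8] flags=1000 PL?F → skip
[9] flags=1000 CC?T → r2=0xd5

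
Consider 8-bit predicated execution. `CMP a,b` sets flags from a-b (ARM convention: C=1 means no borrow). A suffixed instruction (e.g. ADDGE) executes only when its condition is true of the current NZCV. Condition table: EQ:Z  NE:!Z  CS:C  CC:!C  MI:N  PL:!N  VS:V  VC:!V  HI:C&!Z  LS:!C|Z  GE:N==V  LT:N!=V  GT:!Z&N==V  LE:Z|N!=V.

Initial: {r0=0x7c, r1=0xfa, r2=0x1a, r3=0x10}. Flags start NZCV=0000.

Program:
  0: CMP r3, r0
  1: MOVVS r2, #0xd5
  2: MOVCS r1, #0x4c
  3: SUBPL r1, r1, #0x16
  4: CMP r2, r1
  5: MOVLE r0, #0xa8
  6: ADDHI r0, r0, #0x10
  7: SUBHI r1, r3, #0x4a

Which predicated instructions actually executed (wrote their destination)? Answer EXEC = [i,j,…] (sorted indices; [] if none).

EXEC = []

0: ✓ CMP  NZCV=1000
1: · MOVVS
2: · MOVCS
3: · SUBPL
4: ✓ CMP  NZCV=0000
5: · MOVLE
6: · ADDHI
7: · SUBHI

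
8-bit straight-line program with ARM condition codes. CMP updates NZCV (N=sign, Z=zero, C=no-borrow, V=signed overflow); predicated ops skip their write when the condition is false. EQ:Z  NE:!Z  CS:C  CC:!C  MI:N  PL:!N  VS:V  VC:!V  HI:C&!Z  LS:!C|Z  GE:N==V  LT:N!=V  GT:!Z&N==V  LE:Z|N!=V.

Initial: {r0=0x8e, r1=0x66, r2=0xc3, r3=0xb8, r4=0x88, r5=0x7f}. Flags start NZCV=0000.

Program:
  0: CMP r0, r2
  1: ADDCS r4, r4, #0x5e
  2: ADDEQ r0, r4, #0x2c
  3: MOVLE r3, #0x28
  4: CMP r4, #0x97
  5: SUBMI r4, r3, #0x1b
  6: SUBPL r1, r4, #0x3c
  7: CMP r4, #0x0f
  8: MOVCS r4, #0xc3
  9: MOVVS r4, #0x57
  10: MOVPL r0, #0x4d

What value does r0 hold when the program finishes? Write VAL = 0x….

[0] flags=1000 → (cmp)
[1] flags=1000 CS?F → skip
[2] flags=1000 EQ?F → skip
[3] flags=1000 LE?T → r3=0x28
[4] flags=1000 → (cmp)
[5] flags=1000 MI?T → r4=0x0d
[6] flags=1000 PL?F → skip
[7] flags=1000 → (cmp)
[8] flags=1000 CS?F → skip
[9] flags=1000 VS?F → skip
[10] flags=1000 PL?F → skip

VAL = 0x8e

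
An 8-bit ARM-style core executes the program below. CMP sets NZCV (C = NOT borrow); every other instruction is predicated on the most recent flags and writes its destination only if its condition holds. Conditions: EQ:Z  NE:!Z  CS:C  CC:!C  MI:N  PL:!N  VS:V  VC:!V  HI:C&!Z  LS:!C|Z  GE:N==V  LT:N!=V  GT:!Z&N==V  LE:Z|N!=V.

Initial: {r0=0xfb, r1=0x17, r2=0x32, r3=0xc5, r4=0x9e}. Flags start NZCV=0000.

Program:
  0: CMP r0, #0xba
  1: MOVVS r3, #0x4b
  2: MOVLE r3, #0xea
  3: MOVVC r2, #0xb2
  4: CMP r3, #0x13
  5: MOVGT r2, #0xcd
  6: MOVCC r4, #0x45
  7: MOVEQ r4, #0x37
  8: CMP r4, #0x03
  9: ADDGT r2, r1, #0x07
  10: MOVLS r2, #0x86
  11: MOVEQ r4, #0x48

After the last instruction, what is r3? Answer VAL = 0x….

0: ✓ CMP  NZCV=0010
1: · MOVVS
2: · MOVLE
3: ✓ MOVVC  r2←0xb2
4: ✓ CMP  NZCV=1010
5: · MOVGT
6: · MOVCC
7: · MOVEQ
8: ✓ CMP  NZCV=1010
9: · ADDGT
10: · MOVLS
11: · MOVEQ

VAL = 0xc5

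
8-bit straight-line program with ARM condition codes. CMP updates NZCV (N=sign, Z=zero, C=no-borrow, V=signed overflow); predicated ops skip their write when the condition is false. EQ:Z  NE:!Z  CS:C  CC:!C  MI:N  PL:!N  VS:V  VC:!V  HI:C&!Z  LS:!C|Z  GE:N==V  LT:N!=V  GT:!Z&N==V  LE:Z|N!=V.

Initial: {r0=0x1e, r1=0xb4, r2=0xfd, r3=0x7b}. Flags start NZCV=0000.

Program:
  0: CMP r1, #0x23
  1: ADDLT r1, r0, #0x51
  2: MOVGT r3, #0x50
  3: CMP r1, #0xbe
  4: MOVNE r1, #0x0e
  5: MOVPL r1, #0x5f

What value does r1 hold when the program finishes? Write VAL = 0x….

0: ✓ CMP  NZCV=1010
1: ✓ ADDLT  r1←0x6f
2: · MOVGT
3: ✓ CMP  NZCV=1001
4: ✓ MOVNE  r1←0x0e
5: · MOVPL

VAL = 0x0e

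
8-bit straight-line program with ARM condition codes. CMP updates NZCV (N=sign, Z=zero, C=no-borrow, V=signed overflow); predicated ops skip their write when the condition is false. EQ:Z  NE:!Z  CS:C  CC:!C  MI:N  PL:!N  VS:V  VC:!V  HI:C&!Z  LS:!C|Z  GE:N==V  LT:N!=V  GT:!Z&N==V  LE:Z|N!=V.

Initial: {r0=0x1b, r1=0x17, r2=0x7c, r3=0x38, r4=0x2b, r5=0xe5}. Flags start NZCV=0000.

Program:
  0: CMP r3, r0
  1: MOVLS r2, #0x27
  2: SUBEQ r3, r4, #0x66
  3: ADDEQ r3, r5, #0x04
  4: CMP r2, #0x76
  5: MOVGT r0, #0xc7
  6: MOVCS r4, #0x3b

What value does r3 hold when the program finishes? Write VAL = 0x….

VAL = 0x38

[0] flags=0010 → (cmp)
[1] flags=0010 LS?F → skip
[2] flags=0010 EQ?F → skip
[3] flags=0010 EQ?F → skip
[4] flags=0010 → (cmp)
[5] flags=0010 GT?T → r0=0xc7
[6] flags=0010 CS?T → r4=0x3b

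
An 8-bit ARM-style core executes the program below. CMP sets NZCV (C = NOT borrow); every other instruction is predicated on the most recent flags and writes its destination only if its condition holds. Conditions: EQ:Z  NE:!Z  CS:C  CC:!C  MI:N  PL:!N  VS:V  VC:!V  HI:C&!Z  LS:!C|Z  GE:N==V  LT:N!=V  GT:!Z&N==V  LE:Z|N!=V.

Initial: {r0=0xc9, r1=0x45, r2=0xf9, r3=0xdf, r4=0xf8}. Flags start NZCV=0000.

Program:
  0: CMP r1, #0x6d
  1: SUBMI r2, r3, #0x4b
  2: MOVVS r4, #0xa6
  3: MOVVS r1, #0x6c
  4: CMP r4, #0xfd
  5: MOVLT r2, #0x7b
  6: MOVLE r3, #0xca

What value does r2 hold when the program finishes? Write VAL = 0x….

0: ✓ CMP  NZCV=1000
1: ✓ SUBMI  r2←0x94
2: · MOVVS
3: · MOVVS
4: ✓ CMP  NZCV=1000
5: ✓ MOVLT  r2←0x7b
6: ✓ MOVLE  r3←0xca

VAL = 0x7b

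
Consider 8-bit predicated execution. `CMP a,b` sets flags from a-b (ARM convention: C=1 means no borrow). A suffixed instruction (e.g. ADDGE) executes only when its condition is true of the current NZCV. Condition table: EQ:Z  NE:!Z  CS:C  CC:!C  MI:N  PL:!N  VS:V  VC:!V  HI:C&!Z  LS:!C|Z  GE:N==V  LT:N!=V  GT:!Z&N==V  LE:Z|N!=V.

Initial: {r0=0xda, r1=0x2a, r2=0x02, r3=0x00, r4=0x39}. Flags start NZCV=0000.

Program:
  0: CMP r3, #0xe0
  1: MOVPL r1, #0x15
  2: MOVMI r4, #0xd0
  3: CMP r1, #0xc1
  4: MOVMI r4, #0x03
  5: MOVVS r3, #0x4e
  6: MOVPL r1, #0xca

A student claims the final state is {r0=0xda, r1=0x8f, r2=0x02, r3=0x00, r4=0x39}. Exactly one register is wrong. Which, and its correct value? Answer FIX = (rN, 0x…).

0: ✓ CMP  NZCV=0000
1: ✓ MOVPL  r1←0x15
2: · MOVMI
3: ✓ CMP  NZCV=0000
4: · MOVMI
5: · MOVVS
6: ✓ MOVPL  r1←0xca

FIX = (r1, 0xca)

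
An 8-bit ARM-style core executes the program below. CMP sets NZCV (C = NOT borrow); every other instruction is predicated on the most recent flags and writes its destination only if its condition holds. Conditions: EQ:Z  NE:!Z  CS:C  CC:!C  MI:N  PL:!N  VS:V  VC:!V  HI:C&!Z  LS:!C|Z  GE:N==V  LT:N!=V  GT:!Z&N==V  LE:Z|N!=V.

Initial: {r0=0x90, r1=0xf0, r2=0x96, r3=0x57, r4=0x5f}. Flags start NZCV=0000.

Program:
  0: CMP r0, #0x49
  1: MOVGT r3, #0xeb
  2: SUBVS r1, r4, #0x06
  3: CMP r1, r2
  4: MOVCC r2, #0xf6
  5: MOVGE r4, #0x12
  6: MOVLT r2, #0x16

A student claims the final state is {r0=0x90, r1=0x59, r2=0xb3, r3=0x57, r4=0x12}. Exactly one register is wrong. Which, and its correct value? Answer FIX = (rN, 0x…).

FIX = (r2, 0xf6)

0: ✓ CMP  NZCV=0011
1: · MOVGT
2: ✓ SUBVS  r1←0x59
3: ✓ CMP  NZCV=1001
4: ✓ MOVCC  r2←0xf6
5: ✓ MOVGE  r4←0x12
6: · MOVLT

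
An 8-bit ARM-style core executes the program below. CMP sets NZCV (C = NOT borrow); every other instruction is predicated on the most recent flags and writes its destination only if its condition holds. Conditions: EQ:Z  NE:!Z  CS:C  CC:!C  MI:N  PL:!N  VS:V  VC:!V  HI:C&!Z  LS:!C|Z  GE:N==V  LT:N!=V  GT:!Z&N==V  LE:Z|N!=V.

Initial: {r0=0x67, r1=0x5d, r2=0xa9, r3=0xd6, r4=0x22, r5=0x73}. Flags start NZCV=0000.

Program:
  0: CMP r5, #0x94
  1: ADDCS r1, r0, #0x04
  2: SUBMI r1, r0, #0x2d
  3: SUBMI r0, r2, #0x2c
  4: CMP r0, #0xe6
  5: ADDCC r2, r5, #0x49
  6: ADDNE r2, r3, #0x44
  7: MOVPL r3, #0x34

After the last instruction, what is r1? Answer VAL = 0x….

0: ✓ CMP  NZCV=1001
1: · ADDCS
2: ✓ SUBMI  r1←0x3a
3: ✓ SUBMI  r0←0x7d
4: ✓ CMP  NZCV=1001
5: ✓ ADDCC  r2←0xbc
6: ✓ ADDNE  r2←0x1a
7: · MOVPL

VAL = 0x3a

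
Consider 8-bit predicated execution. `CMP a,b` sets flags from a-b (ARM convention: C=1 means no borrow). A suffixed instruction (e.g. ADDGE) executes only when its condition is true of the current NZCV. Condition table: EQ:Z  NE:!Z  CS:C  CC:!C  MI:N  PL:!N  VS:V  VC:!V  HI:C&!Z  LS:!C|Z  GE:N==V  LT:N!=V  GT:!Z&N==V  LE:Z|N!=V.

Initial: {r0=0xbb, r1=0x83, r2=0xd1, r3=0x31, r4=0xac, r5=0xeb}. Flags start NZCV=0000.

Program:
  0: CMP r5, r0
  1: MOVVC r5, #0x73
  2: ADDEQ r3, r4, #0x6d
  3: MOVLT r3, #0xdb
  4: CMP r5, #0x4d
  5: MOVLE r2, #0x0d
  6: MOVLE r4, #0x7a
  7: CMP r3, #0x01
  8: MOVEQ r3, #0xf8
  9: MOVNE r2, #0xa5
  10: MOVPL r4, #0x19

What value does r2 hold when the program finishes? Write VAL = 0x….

[0] flags=0010 → (cmp)
[1] flags=0010 VC?T → r5=0x73
[2] flags=0010 EQ?F → skip
[3] flags=0010 LT?F → skip
[4] flags=0010 → (cmp)
[5] flags=0010 LE?F → skip
[6] flags=0010 LE?F → skip
[7] flags=0010 → (cmp)
[8] flags=0010 EQ?F → skip
[9] flags=0010 NE?T → r2=0xa5
[10] flags=0010 PL?T → r4=0x19

VAL = 0xa5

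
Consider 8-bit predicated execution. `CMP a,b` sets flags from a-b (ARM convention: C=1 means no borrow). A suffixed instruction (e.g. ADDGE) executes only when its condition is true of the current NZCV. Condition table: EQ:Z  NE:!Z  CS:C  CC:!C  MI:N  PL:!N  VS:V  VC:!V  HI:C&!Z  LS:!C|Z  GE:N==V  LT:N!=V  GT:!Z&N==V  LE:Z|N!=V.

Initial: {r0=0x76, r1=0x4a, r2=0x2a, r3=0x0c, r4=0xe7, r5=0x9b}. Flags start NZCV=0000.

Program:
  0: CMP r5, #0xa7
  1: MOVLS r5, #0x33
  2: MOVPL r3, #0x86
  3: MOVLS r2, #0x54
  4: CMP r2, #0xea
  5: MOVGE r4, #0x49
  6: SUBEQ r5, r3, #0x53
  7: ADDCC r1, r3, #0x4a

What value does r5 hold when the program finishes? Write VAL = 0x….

0: ✓ CMP  NZCV=1000
1: ✓ MOVLS  r5←0x33
2: · MOVPL
3: ✓ MOVLS  r2←0x54
4: ✓ CMP  NZCV=0000
5: ✓ MOVGE  r4←0x49
6: · SUBEQ
7: ✓ ADDCC  r1←0x56

VAL = 0x33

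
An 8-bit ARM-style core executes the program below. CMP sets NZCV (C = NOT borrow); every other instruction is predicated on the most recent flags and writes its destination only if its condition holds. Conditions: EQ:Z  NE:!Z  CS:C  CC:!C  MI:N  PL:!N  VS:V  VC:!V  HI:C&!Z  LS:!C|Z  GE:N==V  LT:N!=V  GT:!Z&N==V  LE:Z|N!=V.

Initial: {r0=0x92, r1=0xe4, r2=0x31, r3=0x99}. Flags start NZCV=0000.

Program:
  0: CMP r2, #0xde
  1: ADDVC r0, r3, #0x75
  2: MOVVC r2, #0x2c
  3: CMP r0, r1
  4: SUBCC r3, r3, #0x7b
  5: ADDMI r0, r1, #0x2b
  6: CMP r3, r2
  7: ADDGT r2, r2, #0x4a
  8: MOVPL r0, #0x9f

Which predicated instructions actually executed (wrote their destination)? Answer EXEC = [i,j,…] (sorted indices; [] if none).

EXEC = [1,2,4]

[0] flags=0000 → (cmp)
[1] flags=0000 VC?T → r0=0x0e
[2] flags=0000 VC?T → r2=0x2c
[3] flags=0000 → (cmp)
[4] flags=0000 CC?T → r3=0x1e
[5] flags=0000 MI?F → skip
[6] flags=1000 → (cmp)
[7] flags=1000 GT?F → skip
[8] flags=1000 PL?F → skip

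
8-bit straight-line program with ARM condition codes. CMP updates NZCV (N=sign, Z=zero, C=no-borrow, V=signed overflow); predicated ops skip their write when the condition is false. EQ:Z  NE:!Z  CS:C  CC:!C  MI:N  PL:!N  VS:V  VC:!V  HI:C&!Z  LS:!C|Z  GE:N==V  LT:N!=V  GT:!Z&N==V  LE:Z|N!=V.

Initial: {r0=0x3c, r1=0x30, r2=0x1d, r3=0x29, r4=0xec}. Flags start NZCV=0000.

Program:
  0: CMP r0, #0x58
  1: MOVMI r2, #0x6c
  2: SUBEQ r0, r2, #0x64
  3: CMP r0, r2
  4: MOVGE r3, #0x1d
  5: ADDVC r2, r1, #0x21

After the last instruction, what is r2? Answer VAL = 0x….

0: ✓ CMP  NZCV=1000
1: ✓ MOVMI  r2←0x6c
2: · SUBEQ
3: ✓ CMP  NZCV=1000
4: · MOVGE
5: ✓ ADDVC  r2←0x51

VAL = 0x51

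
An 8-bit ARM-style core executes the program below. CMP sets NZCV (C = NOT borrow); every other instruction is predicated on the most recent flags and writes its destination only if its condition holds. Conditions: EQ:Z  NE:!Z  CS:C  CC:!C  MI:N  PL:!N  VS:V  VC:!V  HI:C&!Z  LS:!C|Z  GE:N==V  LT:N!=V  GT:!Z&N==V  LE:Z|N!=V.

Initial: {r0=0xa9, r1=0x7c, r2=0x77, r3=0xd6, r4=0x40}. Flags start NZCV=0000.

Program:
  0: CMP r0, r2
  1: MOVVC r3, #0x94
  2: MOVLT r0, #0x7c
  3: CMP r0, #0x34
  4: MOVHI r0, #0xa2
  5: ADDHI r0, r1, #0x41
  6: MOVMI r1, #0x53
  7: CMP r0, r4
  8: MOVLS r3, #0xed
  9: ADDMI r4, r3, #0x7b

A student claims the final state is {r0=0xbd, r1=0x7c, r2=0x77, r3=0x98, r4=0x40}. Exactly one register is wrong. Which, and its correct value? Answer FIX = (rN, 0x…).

FIX = (r3, 0xd6)

[0] flags=0011 → (cmp)
[1] flags=0011 VC?F → skip
[2] flags=0011 LT?T → r0=0x7c
[3] flags=0010 → (cmp)
[4] flags=0010 HI?T → r0=0xa2
[5] flags=0010 HI?T → r0=0xbd
[6] flags=0010 MI?F → skip
[7] flags=0011 → (cmp)
[8] flags=0011 LS?F → skip
[9] flags=0011 MI?F → skip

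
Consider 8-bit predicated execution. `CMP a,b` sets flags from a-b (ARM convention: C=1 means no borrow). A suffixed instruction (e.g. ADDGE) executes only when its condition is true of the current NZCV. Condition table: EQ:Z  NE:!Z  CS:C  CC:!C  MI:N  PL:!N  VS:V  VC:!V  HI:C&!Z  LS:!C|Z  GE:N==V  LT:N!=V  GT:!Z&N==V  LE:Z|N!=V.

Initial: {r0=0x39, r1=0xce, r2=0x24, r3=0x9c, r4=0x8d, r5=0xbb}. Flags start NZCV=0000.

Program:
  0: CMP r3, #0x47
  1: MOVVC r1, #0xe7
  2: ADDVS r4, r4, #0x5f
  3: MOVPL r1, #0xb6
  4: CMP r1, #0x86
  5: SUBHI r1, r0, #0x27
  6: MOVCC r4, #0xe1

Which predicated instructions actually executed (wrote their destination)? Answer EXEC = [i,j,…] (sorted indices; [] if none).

EXEC = [2,3,5]

0: ✓ CMP  NZCV=0011
1: · MOVVC
2: ✓ ADDVS  r4←0xec
3: ✓ MOVPL  r1←0xb6
4: ✓ CMP  NZCV=0010
5: ✓ SUBHI  r1←0x12
6: · MOVCC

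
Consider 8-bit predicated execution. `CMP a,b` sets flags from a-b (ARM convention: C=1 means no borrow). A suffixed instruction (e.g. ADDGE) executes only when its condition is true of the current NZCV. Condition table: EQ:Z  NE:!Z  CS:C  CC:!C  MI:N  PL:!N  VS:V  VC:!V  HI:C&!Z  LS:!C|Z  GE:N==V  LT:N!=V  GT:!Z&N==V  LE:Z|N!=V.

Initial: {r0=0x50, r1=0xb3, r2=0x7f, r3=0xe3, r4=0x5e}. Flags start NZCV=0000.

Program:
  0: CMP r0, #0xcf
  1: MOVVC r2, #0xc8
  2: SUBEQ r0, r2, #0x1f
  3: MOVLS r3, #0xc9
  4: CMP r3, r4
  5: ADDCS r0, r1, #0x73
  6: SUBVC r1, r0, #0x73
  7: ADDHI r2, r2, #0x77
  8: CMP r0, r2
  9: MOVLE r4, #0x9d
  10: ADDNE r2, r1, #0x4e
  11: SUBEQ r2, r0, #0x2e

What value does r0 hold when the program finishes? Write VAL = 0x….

[0] flags=1001 → (cmp)
[1] flags=1001 VC?F → skip
[2] flags=1001 EQ?F → skip
[3] flags=1001 LS?T → r3=0xc9
[4] flags=0011 → (cmp)
[5] flags=0011 CS?T → r0=0x26
[6] flags=0011 VC?F → skip
[7] flags=0011 HI?T → r2=0xf6
[8] flags=0000 → (cmp)
[9] flags=0000 LE?F → skip
[10] flags=0000 NE?T → r2=0x01
[11] flags=0000 EQ?F → skip

VAL = 0x26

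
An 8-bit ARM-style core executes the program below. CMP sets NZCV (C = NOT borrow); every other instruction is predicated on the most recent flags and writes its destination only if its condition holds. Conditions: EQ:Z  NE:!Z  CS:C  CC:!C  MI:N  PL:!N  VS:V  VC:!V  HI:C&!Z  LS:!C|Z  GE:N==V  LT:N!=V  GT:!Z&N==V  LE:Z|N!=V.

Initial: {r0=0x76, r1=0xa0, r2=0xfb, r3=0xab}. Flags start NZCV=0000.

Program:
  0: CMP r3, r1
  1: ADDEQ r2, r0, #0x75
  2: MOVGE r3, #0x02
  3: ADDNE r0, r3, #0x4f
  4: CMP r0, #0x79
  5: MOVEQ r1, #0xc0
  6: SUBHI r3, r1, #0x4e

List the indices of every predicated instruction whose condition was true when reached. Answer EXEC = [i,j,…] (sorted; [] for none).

0: ✓ CMP  NZCV=0010
1: · ADDEQ
2: ✓ MOVGE  r3←0x02
3: ✓ ADDNE  r0←0x51
4: ✓ CMP  NZCV=1000
5: · MOVEQ
6: · SUBHI

EXEC = [2,3]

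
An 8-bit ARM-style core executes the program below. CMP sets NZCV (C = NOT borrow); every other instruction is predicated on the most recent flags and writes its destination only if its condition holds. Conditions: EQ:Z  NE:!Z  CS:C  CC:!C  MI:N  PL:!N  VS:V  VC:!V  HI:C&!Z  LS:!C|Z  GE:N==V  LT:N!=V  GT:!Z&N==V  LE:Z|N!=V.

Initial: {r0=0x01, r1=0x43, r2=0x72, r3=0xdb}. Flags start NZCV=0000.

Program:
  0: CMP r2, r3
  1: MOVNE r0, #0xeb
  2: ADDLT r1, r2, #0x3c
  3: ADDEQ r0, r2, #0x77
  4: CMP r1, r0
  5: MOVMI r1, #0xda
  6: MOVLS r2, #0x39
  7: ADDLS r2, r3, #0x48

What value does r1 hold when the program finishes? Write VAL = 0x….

VAL = 0x43

[0] flags=1001 → (cmp)
[1] flags=1001 NE?T → r0=0xeb
[2] flags=1001 LT?F → skip
[3] flags=1001 EQ?F → skip
[4] flags=0000 → (cmp)
[5] flags=0000 MI?F → skip
[6] flags=0000 LS?T → r2=0x39
[7] flags=0000 LS?T → r2=0x23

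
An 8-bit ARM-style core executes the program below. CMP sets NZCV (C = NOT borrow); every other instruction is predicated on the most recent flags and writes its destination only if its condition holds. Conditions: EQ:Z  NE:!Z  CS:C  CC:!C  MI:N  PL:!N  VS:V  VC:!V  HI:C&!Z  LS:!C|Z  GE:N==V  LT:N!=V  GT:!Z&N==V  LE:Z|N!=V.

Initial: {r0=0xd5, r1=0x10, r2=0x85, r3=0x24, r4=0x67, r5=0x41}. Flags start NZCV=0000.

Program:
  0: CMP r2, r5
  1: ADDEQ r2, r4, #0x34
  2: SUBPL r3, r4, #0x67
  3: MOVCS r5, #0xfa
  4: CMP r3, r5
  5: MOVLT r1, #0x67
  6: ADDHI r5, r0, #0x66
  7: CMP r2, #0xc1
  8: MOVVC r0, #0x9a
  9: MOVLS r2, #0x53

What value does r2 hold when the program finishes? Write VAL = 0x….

[0] flags=0011 → (cmp)
[1] flags=0011 EQ?F → skip
[2] flags=0011 PL?T → r3=0x00
[3] flags=0011 CS?T → r5=0xfa
[4] flags=0000 → (cmp)
[5] flags=0000 LT?F → skip
[6] flags=0000 HI?F → skip
[7] flags=1000 → (cmp)
[8] flags=1000 VC?T → r0=0x9a
[9] flags=1000 LS?T → r2=0x53

VAL = 0x53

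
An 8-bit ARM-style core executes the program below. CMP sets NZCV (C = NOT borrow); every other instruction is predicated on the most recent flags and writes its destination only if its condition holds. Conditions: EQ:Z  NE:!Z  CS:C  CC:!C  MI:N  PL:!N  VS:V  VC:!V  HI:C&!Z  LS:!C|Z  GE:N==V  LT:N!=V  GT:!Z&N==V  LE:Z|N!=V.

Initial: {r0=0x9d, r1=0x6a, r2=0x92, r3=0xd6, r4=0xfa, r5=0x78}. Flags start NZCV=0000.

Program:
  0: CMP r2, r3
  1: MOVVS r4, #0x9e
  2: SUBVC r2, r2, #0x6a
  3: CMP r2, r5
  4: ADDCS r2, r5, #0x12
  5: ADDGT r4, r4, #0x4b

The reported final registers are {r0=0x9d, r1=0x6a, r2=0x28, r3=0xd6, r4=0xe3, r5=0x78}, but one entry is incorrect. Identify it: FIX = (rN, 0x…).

FIX = (r4, 0xfa)

0: ✓ CMP  NZCV=1000
1: · MOVVS
2: ✓ SUBVC  r2←0x28
3: ✓ CMP  NZCV=1000
4: · ADDCS
5: · ADDGT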